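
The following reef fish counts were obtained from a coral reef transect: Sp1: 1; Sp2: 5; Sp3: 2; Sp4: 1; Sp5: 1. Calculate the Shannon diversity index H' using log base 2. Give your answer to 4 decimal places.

1.9610

Total N = 1+5+2+1+1 = 10, so the proportions are 0.1, 0.5, 0.2, 0.1, 0.1 (working shown to 6 dp, full precision carried).
Each pᵢ log₂ pᵢ term: 0.1×(-3.321928)=-0.332193, 0.5×(-1.000000)=-0.500000, 0.2×(-2.321928)=-0.464386, 0.1×(-3.321928)=-0.332193, 0.1×(-3.321928)=-0.332193.
Sum = -1.960964, so H' = 1.9610.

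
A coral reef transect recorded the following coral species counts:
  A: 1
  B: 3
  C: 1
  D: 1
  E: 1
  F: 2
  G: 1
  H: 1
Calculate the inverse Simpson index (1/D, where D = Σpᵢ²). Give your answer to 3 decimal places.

6.368

Total N = 1+3+1+1+1+2+1+1 = 11, so the proportions are 0.0909091, 0.2727273, 0.0909091, 0.0909091, 0.0909091, 0.1818182, 0.0909091, 0.0909091 (working shown to 7 dp, full precision carried).
D = 0.0909091² + 0.2727273² + 0.0909091² + 0.0909091² + 0.0909091² + 0.1818182² + 0.0909091² + 0.0909091² = 0.0082645 + 0.0743802 + 0.0082645 + 0.0082645 + 0.0082645 + 0.0330579 + 0.0082645 + 0.0082645 = 0.1570248.
So 1/D = 6.36842, i.e. 6.368 to 3 decimal places.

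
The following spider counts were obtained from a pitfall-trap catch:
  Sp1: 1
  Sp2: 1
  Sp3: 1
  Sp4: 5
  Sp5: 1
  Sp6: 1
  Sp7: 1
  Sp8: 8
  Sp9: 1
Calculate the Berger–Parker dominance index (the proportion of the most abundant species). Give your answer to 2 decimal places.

Total N = 1+1+1+5+1+1+1+8+1 = 20, so the proportions are 0.05, 0.05, 0.05, 0.25, 0.05, 0.05, 0.05, 0.4, 0.05 (working shown to 4 dp, full precision carried).
The largest proportion is 0.4, i.e. d = 0.40 to 2 decimal places.

0.40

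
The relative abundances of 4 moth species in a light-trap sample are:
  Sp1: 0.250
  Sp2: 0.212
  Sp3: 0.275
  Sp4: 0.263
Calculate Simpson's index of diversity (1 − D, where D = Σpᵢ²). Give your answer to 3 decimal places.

0.748

D = 0.25² + 0.212² + 0.275² + 0.263² = 0.06250 + 0.04494 + 0.07563 + 0.06917 = 0.25224 (working shown to 5 dp, full precision carried).
So 1 − D = 0.74776, i.e. 0.748 to 3 decimal places.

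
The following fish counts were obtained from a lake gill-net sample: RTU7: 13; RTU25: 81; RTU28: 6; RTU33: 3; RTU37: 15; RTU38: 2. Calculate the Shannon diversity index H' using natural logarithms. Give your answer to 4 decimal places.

Total N = 13+81+6+3+15+2 = 120, so the proportions are 0.108333, 0.675, 0.05, 0.025, 0.125, 0.016667 (working shown to 6 dp, full precision carried).
Each pᵢ ln pᵢ term: 0.108333×(-2.222542)=-0.240775, 0.675×(-0.393043)=-0.265304, 0.05×(-2.995732)=-0.149787, 0.025×(-3.688879)=-0.092222, 0.125×(-2.079442)=-0.259930, 0.016667×(-4.094345)=-0.068239.
Sum = -1.076257, so H' = 1.0763.

1.0763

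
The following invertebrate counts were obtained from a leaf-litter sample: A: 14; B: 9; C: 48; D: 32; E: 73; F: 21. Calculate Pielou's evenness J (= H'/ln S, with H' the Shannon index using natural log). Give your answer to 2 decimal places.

Total N = 14+9+48+32+73+21 = 197, so the proportions are 0.0711, 0.0457, 0.2437, 0.1624, 0.3706, 0.1066 (working shown to 4 dp, full precision carried).
H' = −Σ pᵢ ln pᵢ = −((-0.1879) + (-0.1410) + (-0.3440) + (-0.2952) + (-0.3679) + (-0.2386)) = 1.5747.
With S = 6 species, ln S = 1.7918, so J = 1.5747/1.7918 = 0.8788, i.e. 0.88 to 2 decimal places.

0.88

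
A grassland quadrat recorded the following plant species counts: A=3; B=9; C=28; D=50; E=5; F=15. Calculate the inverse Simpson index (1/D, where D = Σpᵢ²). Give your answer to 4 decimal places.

Total N = 3+9+28+50+5+15 = 110, so the proportions are 0.02727273, 0.08181818, 0.25454545, 0.45454545, 0.04545455, 0.13636364 (working shown to 8 dp, full precision carried).
D = 0.02727273² + 0.08181818² + 0.25454545² + 0.45454545² + 0.04545455² + 0.13636364² = 0.00074380 + 0.00669421 + 0.06479339 + 0.20661157 + 0.00206612 + 0.01859504 = 0.29950413.
So 1/D = 3.338852, i.e. 3.3389 to 4 decimal places.

3.3389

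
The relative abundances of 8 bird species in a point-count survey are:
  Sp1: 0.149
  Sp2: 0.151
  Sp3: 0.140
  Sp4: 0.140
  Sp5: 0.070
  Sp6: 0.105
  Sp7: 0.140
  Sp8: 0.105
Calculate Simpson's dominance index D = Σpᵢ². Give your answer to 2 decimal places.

D = 0.149² + 0.151² + 0.14² + 0.14² + 0.07² + 0.105² + 0.14² + 0.105² = 0.0222 + 0.0228 + 0.0196 + 0.0196 + 0.0049 + 0.0110 + 0.0196 + 0.0110 = 0.1308 (working shown to 4 dp, full precision carried).
To 2 decimal places, D = 0.13.

0.13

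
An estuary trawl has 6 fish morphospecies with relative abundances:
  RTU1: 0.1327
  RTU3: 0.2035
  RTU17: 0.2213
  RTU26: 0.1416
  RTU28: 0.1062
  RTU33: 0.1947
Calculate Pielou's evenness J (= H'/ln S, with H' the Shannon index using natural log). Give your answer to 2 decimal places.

H' = −Σ pᵢ ln pᵢ = −((-0.2680) + (-0.3240) + (-0.3338) + (-0.2768) + (-0.2381) + (-0.3186)) = 1.7593 (working shown to 4 dp, full precision carried).
With S = 6 species, ln S = 1.7918, so J = 1.7593/1.7918 = 0.9819, i.e. 0.98 to 2 decimal places.

0.98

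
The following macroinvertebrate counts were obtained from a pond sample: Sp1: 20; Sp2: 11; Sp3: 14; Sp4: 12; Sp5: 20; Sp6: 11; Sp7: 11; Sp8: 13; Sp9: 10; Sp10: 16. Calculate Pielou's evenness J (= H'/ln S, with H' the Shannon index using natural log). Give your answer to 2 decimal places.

0.99

Total N = 20+11+14+12+20+11+11+13+10+16 = 138, so the proportions are 0.1449, 0.0797, 0.1014, 0.087, 0.1449, 0.0797, 0.0797, 0.0942, 0.0725, 0.1159 (working shown to 4 dp, full precision carried).
H' = −Σ pᵢ ln pᵢ = −((-0.2799) + (-0.2016) + (-0.2321) + (-0.2124) + (-0.2799) + (-0.2016) + (-0.2016) + (-0.2225) + (-0.1902) + (-0.2498)) = 2.2718.
With S = 10 species, ln S = 2.3026, so J = 2.2718/2.3026 = 0.9866, i.e. 0.99 to 2 decimal places.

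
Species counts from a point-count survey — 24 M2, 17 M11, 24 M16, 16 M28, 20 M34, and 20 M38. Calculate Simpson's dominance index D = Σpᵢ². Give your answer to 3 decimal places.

Total N = 24+17+24+16+20+20 = 121, so the proportions are 0.19835, 0.1405, 0.19835, 0.13223, 0.16529, 0.16529 (working shown to 5 dp, full precision carried).
D = 0.19835² + 0.1405² + 0.19835² + 0.13223² + 0.16529² + 0.16529² = 0.03934 + 0.01974 + 0.03934 + 0.01749 + 0.02732 + 0.02732 = 0.17055.
To 3 decimal places, D = 0.171.

0.171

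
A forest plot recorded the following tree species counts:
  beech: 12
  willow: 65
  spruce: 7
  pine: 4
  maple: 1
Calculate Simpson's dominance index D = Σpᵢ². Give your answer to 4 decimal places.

0.5599

Total N = 12+65+7+4+1 = 89, so the proportions are 0.134831, 0.730337, 0.078652, 0.044944, 0.011236 (working shown to 6 dp, full precision carried).
D = 0.134831² + 0.730337² + 0.078652² + 0.044944² + 0.011236² = 0.018180 + 0.533392 + 0.006186 + 0.002020 + 0.000126 = 0.559904.
To 4 decimal places, D = 0.5599.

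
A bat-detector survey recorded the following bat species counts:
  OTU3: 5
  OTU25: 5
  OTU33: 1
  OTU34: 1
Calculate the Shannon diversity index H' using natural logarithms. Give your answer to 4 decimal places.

1.1437

Total N = 5+5+1+1 = 12, so the proportions are 0.416667, 0.416667, 0.083333, 0.083333 (working shown to 6 dp, full precision carried).
Each pᵢ ln pᵢ term: 0.416667×(-0.875469)=-0.364779, 0.416667×(-0.875469)=-0.364779, 0.083333×(-2.484907)=-0.207076, 0.083333×(-2.484907)=-0.207076.
Sum = -1.143708, so H' = 1.1437.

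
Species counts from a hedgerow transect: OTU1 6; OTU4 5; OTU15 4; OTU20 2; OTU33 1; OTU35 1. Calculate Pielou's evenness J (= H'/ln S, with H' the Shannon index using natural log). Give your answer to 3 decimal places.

Total N = 6+5+4+2+1+1 = 19, so the proportions are 0.31579, 0.26316, 0.21053, 0.10526, 0.05263, 0.05263 (working shown to 5 dp, full precision carried).
H' = −Σ pᵢ ln pᵢ = −((-0.36400) + (-0.35132) + (-0.32803) + (-0.23698) + (-0.15497) + (-0.15497)) = 1.59027.
With S = 6 species, ln S = 1.79176, so J = 1.59027/1.79176 = 0.88755, i.e. 0.888 to 3 decimal places.

0.888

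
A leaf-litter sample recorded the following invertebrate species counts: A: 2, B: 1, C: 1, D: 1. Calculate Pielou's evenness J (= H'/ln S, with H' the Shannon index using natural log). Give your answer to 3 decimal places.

Total N = 2+1+1+1 = 5, so the proportions are 0.4, 0.2, 0.2, 0.2 (working shown to 5 dp, full precision carried).
H' = −Σ pᵢ ln pᵢ = −((-0.36652) + (-0.32189) + (-0.32189) + (-0.32189)) = 1.33218.
With S = 4 species, ln S = 1.38629, so J = 1.33218/1.38629 = 0.96096, i.e. 0.961 to 3 decimal places.

0.961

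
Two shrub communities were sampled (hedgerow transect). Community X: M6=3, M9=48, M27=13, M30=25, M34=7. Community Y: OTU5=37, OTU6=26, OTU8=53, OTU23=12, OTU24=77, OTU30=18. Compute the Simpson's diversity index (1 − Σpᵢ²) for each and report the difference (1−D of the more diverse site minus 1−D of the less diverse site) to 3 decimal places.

0.116

Community X: N=96, proportions 0.03125, 0.5, 0.13542, 0.26042, 0.07292, giving 1−D = 0.65755 (working shown to 5 dp, full precision carried).
Community Y: N=223, proportions 0.16592, 0.11659, 0.23767, 0.05381, 0.34529, 0.08072, giving 1−D = 0.77375.
Difference = |0.65755 − 0.77375| = 0.11620, i.e. 0.116 to 3 decimal places.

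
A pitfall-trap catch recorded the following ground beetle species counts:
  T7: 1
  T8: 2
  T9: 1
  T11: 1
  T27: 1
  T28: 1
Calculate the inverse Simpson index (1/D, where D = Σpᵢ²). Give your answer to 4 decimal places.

5.4444

Total N = 1+2+1+1+1+1 = 7, so the proportions are 0.14285714, 0.28571429, 0.14285714, 0.14285714, 0.14285714, 0.14285714 (working shown to 8 dp, full precision carried).
D = 0.14285714² + 0.28571429² + 0.14285714² + 0.14285714² + 0.14285714² + 0.14285714² = 0.02040816 + 0.08163265 + 0.02040816 + 0.02040816 + 0.02040816 + 0.02040816 = 0.18367347.
So 1/D = 5.444444, i.e. 5.4444 to 4 decimal places.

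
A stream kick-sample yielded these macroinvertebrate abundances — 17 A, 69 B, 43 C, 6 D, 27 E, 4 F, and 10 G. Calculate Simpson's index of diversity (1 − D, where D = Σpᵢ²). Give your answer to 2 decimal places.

Total N = 17+69+43+6+27+4+10 = 176, so the proportions are 0.0966, 0.392, 0.2443, 0.0341, 0.1534, 0.0227, 0.0568 (working shown to 4 dp, full precision carried).
D = 0.0966² + 0.392² + 0.2443² + 0.0341² + 0.1534² + 0.0227² + 0.0568² = 0.0093 + 0.1537 + 0.0597 + 0.0012 + 0.0235 + 0.0005 + 0.0032 = 0.2512.
So 1 − D = 0.7488, i.e. 0.75 to 2 decimal places.

0.75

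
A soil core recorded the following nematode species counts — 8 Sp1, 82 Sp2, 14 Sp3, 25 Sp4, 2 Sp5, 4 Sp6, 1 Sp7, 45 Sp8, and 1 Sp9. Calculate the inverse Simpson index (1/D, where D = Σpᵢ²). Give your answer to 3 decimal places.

Total N = 8+82+14+25+2+4+1+45+1 = 182, so the proportions are 0.043956, 0.4505495, 0.0769231, 0.1373626, 0.010989, 0.021978, 0.0054945, 0.2472527, 0.0054945 (working shown to 7 dp, full precision carried).
D = 0.043956² + 0.4505495² + 0.0769231² + 0.1373626² + 0.010989² + 0.021978² + 0.0054945² + 0.2472527² + 0.0054945² = 0.0019321 + 0.2029948 + 0.0059172 + 0.0188685 + 0.0001208 + 0.0004830 + 0.0000302 + 0.0611339 + 0.0000302 = 0.2915107.
So 1/D = 3.43041, i.e. 3.430 to 3 decimal places.

3.430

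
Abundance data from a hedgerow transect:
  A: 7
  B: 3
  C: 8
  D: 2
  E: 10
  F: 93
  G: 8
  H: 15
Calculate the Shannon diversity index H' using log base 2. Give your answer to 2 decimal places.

1.89

Total N = 7+3+8+2+10+93+8+15 = 146, so the proportions are 0.0479, 0.0205, 0.0548, 0.0137, 0.0685, 0.637, 0.0548, 0.1027 (working shown to 4 dp, full precision carried).
Each pᵢ log₂ pᵢ term: 0.0479×(-4.3825)=-0.2101, 0.0205×(-5.6049)=-0.1152, 0.0548×(-4.1898)=-0.2296, 0.0137×(-6.1898)=-0.0848, 0.0685×(-3.8679)=-0.2649, 0.637×(-0.6507)=-0.4145, 0.0548×(-4.1898)=-0.2296, 0.1027×(-3.2829)=-0.3373.
Sum = -1.8859, so H' = 1.89.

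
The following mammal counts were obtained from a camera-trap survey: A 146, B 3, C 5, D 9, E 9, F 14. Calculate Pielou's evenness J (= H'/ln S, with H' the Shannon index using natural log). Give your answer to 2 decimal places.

0.47

Total N = 146+3+5+9+9+14 = 186, so the proportions are 0.7849, 0.0161, 0.0269, 0.0484, 0.0484, 0.0753 (working shown to 4 dp, full precision carried).
H' = −Σ pᵢ ln pᵢ = −((-0.1901) + (-0.0666) + (-0.0972) + (-0.1465) + (-0.1465) + (-0.1947)) = 0.8416.
With S = 6 species, ln S = 1.7918, so J = 0.8416/1.7918 = 0.4697, i.e. 0.47 to 2 decimal places.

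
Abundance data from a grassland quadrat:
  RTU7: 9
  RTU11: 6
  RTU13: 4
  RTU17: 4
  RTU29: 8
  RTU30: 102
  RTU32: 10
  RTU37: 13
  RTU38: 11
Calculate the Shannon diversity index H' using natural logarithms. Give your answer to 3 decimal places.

1.449

Total N = 9+6+4+4+8+102+10+13+11 = 167, so the proportions are 0.05389, 0.03593, 0.02395, 0.02395, 0.0479, 0.61078, 0.05988, 0.07784, 0.06587 (working shown to 5 dp, full precision carried).
Each pᵢ ln pᵢ term: 0.05389×(-2.92077)=-0.15741, 0.03593×(-3.32623)=-0.11951, 0.02395×(-3.73170)=-0.08938, 0.02395×(-3.73170)=-0.08938, 0.0479×(-3.03855)=-0.14556, 0.61078×(-0.49302)=-0.30113, 0.05988×(-2.81541)=-0.16859, 0.07784×(-2.55304)=-0.19874, 0.06587×(-2.72010)=-0.17917.
Sum = -1.44886, so H' = 1.449.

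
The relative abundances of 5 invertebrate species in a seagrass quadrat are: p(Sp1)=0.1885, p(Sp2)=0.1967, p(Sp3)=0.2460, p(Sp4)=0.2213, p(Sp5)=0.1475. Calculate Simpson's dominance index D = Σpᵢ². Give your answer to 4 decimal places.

D = 0.1885² + 0.1967² + 0.246² + 0.2213² + 0.1475² = 0.035532 + 0.038691 + 0.060516 + 0.048974 + 0.021756 = 0.205469 (working shown to 6 dp, full precision carried).
To 4 decimal places, D = 0.2055.

0.2055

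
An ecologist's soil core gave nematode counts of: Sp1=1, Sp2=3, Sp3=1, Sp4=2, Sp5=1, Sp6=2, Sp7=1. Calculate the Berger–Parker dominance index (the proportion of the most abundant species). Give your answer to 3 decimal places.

Total N = 1+3+1+2+1+2+1 = 11, so the proportions are 0.09091, 0.27273, 0.09091, 0.18182, 0.09091, 0.18182, 0.09091 (working shown to 5 dp, full precision carried).
The largest proportion is 0.27273, i.e. d = 0.273 to 3 decimal places.

0.273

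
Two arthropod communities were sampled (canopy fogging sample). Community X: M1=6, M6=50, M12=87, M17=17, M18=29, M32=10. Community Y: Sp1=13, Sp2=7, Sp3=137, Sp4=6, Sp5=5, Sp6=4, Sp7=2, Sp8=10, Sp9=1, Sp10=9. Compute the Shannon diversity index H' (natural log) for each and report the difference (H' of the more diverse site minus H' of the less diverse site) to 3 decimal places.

0.257

Community X: N=199, proportions 0.03015, 0.25126, 0.43719, 0.08543, 0.14573, 0.05025, giving H' = 1.45548 (working shown to 5 dp, full precision carried).
Community Y: N=194, proportions 0.06701, 0.03608, 0.70619, 0.03093, 0.02577, 0.02062, 0.01031, 0.05155, 0.00515, 0.04639, giving H' = 1.19810.
Difference = |1.45548 − 1.19810| = 0.25738, i.e. 0.257 to 3 decimal places.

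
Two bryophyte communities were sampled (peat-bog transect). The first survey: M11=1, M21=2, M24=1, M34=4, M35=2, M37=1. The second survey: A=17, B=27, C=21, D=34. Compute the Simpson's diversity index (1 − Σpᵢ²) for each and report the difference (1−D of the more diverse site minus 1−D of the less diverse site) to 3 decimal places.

0.044

The first survey: N=11, proportions 0.09091, 0.18182, 0.09091, 0.36364, 0.18182, 0.09091, giving 1−D = 0.77686 (working shown to 5 dp, full precision carried).
The second survey: N=99, proportions 0.17172, 0.27273, 0.21212, 0.34343, giving 1−D = 0.73319.
Difference = |0.77686 − 0.73319| = 0.04367, i.e. 0.044 to 3 decimal places.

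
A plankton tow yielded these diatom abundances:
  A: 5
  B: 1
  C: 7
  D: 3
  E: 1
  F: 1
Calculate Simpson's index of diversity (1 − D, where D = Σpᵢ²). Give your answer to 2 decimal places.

Total N = 5+1+7+3+1+1 = 18, so the proportions are 0.2778, 0.0556, 0.3889, 0.1667, 0.0556, 0.0556 (working shown to 4 dp, full precision carried).
D = 0.2778² + 0.0556² + 0.3889² + 0.1667² + 0.0556² + 0.0556² = 0.0772 + 0.0031 + 0.1512 + 0.0278 + 0.0031 + 0.0031 = 0.2654.
So 1 − D = 0.7346, i.e. 0.73 to 2 decimal places.

0.73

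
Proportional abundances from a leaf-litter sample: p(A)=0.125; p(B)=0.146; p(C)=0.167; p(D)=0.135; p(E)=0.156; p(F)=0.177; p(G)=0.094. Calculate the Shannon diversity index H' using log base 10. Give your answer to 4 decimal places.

Each pᵢ log₁₀ pᵢ term (working shown to 6 dp, full precision carried): 0.125×(-0.903090)=-0.112886, 0.146×(-0.835647)=-0.122004, 0.167×(-0.777284)=-0.129806, 0.135×(-0.869666)=-0.117405, 0.156×(-0.806875)=-0.125873, 0.177×(-0.752027)=-0.133109, 0.094×(-1.026872)=-0.096526.
Sum = -0.837609, so H' = 0.8376.

0.8376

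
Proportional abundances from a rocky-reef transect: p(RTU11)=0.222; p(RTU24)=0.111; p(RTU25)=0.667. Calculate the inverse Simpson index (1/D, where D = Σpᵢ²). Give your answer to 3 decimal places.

D = 0.222² + 0.111² + 0.667² = 0.049284 + 0.012321 + 0.444889 = 0.506494 (working shown to 6 dp, full precision carried).
So 1/D = 1.97436, i.e. 1.974 to 3 decimal places.

1.974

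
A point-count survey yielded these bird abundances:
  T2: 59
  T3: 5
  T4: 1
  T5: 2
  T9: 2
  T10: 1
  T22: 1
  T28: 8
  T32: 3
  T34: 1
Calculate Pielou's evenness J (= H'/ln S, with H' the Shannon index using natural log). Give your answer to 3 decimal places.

0.499

Total N = 59+5+1+2+2+1+1+8+3+1 = 83, so the proportions are 0.71084, 0.06024, 0.01205, 0.0241, 0.0241, 0.01205, 0.01205, 0.09639, 0.03614, 0.01205 (working shown to 5 dp, full precision carried).
H' = −Σ pᵢ ln pᵢ = −((-0.24261) + (-0.16924) + (-0.05324) + (-0.08978) + (-0.08978) + (-0.05324) + (-0.05324) + (-0.22548) + (-0.12001) + (-0.05324)) = 1.14985.
With S = 10 species, ln S = 2.30259, so J = 1.14985/2.30259 = 0.49938, i.e. 0.499 to 3 decimal places.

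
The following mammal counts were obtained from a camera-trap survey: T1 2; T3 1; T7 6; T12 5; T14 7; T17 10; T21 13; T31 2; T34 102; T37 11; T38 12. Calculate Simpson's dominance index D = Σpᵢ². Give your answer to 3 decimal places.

Total N = 2+1+6+5+7+10+13+2+102+11+12 = 171, so the proportions are 0.0117, 0.00585, 0.03509, 0.02924, 0.04094, 0.05848, 0.07602, 0.0117, 0.59649, 0.06433, 0.07018 (working shown to 5 dp, full precision carried).
D = 0.0117² + 0.00585² + 0.03509² + 0.02924² + 0.04094² + 0.05848² + 0.07602² + 0.0117² + 0.59649² + 0.06433² + 0.07018² = 0.00014 + 0.00003 + 0.00123 + 0.00085 + 0.00168 + 0.00342 + 0.00578 + 0.00014 + 0.35580 + 0.00414 + 0.00492 = 0.37813.
To 3 decimal places, D = 0.378.

0.378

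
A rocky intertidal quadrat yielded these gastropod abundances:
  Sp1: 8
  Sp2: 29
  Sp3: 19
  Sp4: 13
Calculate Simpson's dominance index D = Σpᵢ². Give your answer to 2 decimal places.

0.30

Total N = 8+29+19+13 = 69, so the proportions are 0.1159, 0.4203, 0.2754, 0.1884 (working shown to 4 dp, full precision carried).
D = 0.1159² + 0.4203² + 0.2754² + 0.1884² = 0.0134 + 0.1766 + 0.0758 + 0.0355 = 0.3014.
To 2 decimal places, D = 0.30.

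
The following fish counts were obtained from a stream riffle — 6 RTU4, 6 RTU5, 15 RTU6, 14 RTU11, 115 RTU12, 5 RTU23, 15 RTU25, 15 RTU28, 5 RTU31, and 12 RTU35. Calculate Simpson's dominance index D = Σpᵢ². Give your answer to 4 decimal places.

Total N = 6+6+15+14+115+5+15+15+5+12 = 208, so the proportions are 0.028846, 0.028846, 0.072115, 0.067308, 0.552885, 0.024038, 0.072115, 0.072115, 0.024038, 0.057692 (working shown to 6 dp, full precision carried).
D = 0.028846² + 0.028846² + 0.072115² + 0.067308² + 0.552885² + 0.024038² + 0.072115² + 0.072115² + 0.024038² + 0.057692² = 0.000832 + 0.000832 + 0.005201 + 0.004530 + 0.305681 + 0.000578 + 0.005201 + 0.005201 + 0.000578 + 0.003328 = 0.331962.
To 4 decimal places, D = 0.3320.

0.3320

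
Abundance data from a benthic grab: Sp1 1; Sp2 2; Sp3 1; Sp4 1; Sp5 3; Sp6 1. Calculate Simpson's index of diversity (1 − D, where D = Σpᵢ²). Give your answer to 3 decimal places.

Total N = 1+2+1+1+3+1 = 9, so the proportions are 0.11111, 0.22222, 0.11111, 0.11111, 0.33333, 0.11111 (working shown to 5 dp, full precision carried).
D = 0.11111² + 0.22222² + 0.11111² + 0.11111² + 0.33333² + 0.11111² = 0.01235 + 0.04938 + 0.01235 + 0.01235 + 0.11111 + 0.01235 = 0.20988.
So 1 − D = 0.79012, i.e. 0.790 to 3 decimal places.

0.790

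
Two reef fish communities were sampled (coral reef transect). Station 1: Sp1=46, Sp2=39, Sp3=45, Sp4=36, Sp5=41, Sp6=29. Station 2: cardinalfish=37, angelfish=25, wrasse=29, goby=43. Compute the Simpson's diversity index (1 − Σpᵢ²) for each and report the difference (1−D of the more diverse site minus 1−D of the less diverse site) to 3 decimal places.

Station 1: N=236, proportions 0.19492, 0.16525, 0.19068, 0.15254, 0.17373, 0.12288, giving 1−D = 0.82979 (working shown to 5 dp, full precision carried).
Station 2: N=134, proportions 0.27612, 0.18657, 0.21642, 0.3209, giving 1−D = 0.73914.
Difference = |0.82979 − 0.73914| = 0.09065, i.e. 0.091 to 3 decimal places.

0.091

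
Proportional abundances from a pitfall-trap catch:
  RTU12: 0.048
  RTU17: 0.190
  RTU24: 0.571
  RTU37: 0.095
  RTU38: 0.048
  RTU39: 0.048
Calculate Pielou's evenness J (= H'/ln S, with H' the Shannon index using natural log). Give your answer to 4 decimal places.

H' = −Σ pᵢ ln pᵢ = −((-0.145755) + (-0.315539) + (-0.319969) + (-0.223618) + (-0.145755) + (-0.145755)) = 1.296390 (working shown to 6 dp, full precision carried).
With S = 6 species, ln S = 1.791759, so J = 1.296390/1.791759 = 0.723529, i.e. 0.7235 to 4 decimal places.

0.7235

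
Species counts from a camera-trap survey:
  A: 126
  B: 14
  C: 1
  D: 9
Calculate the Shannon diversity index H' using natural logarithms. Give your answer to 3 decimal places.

Total N = 126+14+1+9 = 150, so the proportions are 0.84, 0.09333, 0.00667, 0.06 (working shown to 5 dp, full precision carried).
Each pᵢ ln pᵢ term: 0.84×(-0.17435)=-0.14646, 0.09333×(-2.37158)=-0.22135, 0.00667×(-5.01064)=-0.03340, 0.06×(-2.81341)=-0.16880.
Sum = -0.57001, so H' = 0.570.

0.570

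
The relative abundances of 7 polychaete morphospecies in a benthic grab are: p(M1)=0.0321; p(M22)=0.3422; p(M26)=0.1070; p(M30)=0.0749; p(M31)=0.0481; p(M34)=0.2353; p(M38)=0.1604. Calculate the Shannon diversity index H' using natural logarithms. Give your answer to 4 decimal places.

Each pᵢ ln pᵢ term (working shown to 6 dp, full precision carried): 0.0321×(-3.438899)=-0.110389, 0.3422×(-1.072360)=-0.366962, 0.107×(-2.234926)=-0.239137, 0.0749×(-2.591601)=-0.194111, 0.0481×(-3.034473)=-0.145958, 0.2353×(-1.446894)=-0.340454, 0.1604×(-1.830085)=-0.293546.
Sum = -1.690556, so H' = 1.6906.

1.6906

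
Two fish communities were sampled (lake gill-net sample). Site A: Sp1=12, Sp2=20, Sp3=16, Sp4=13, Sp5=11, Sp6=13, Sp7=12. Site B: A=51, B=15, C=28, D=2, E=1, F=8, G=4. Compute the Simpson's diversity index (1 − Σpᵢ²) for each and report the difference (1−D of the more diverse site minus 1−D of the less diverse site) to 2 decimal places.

Site A: N=97, proportions 0.1237, 0.2062, 0.1649, 0.134, 0.1134, 0.134, 0.1237, giving 1−D = 0.8509 (working shown to 4 dp, full precision carried).
Site B: N=109, proportions 0.4679, 0.1376, 0.2569, 0.0183, 0.0092, 0.0734, 0.0367, giving 1−D = 0.6890.
Difference = |0.8509 − 0.6890| = 0.1619, i.e. 0.16 to 2 decimal places.

0.16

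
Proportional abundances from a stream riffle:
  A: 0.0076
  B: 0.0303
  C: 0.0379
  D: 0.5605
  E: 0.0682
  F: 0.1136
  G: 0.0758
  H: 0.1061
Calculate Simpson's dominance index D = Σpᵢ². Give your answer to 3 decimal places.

0.351

D = 0.0076² + 0.0303² + 0.0379² + 0.5605² + 0.0682² + 0.1136² + 0.0758² + 0.1061² = 0.00006 + 0.00092 + 0.00144 + 0.31416 + 0.00465 + 0.01290 + 0.00575 + 0.01126 = 0.35113 (working shown to 5 dp, full precision carried).
To 3 decimal places, D = 0.351.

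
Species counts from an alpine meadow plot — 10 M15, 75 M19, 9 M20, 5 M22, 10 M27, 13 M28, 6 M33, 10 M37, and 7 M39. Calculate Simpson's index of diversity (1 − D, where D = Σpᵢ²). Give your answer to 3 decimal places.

Total N = 10+75+9+5+10+13+6+10+7 = 145, so the proportions are 0.06897, 0.51724, 0.06207, 0.03448, 0.06897, 0.08966, 0.04138, 0.06897, 0.04828 (working shown to 5 dp, full precision carried).
D = 0.06897² + 0.51724² + 0.06207² + 0.03448² + 0.06897² + 0.08966² + 0.04138² + 0.06897² + 0.04828² = 0.00476 + 0.26754 + 0.00385 + 0.00119 + 0.00476 + 0.00804 + 0.00171 + 0.00476 + 0.00233 = 0.29893.
So 1 − D = 0.70107, i.e. 0.701 to 3 decimal places.

0.701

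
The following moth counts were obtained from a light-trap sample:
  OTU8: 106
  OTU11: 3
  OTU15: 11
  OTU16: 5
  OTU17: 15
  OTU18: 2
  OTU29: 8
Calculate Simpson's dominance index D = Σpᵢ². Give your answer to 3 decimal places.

Total N = 106+3+11+5+15+2+8 = 150, so the proportions are 0.70667, 0.02, 0.07333, 0.03333, 0.1, 0.01333, 0.05333 (working shown to 5 dp, full precision carried).
D = 0.70667² + 0.02² + 0.07333² + 0.03333² + 0.1² + 0.01333² + 0.05333² = 0.49938 + 0.00040 + 0.00538 + 0.00111 + 0.01000 + 0.00018 + 0.00284 = 0.51929.
To 3 decimal places, D = 0.519.

0.519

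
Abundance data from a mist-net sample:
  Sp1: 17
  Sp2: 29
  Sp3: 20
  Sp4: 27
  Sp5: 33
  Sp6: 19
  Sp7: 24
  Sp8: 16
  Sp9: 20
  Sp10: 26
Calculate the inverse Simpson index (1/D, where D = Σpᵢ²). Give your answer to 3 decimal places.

Total N = 17+29+20+27+33+19+24+16+20+26 = 231, so the proportions are 0.0735931, 0.1255411, 0.0865801, 0.1168831, 0.1428571, 0.0822511, 0.1038961, 0.0692641, 0.0865801, 0.1125541 (working shown to 7 dp, full precision carried).
D = 0.0735931² + 0.1255411² + 0.0865801² + 0.1168831² + 0.1428571² + 0.0822511² + 0.1038961² + 0.0692641² + 0.0865801² + 0.1125541² = 0.0054159 + 0.0157606 + 0.0074961 + 0.0136617 + 0.0204082 + 0.0067652 + 0.0107944 + 0.0047975 + 0.0074961 + 0.0126684 = 0.1052641.
So 1/D = 9.49991, i.e. 9.500 to 3 decimal places.

9.500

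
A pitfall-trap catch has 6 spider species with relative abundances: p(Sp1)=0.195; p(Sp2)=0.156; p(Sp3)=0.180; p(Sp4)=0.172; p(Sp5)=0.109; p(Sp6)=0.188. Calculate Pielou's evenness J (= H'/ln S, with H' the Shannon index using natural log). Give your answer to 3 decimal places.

H' = −Σ pᵢ ln pᵢ = −((-0.31878) + (-0.28983) + (-0.30866) + (-0.30276) + (-0.24159) + (-0.31421)) = 1.77583 (working shown to 5 dp, full precision carried).
With S = 6 species, ln S = 1.79176, so J = 1.77583/1.79176 = 0.99111, i.e. 0.991 to 3 decimal places.

0.991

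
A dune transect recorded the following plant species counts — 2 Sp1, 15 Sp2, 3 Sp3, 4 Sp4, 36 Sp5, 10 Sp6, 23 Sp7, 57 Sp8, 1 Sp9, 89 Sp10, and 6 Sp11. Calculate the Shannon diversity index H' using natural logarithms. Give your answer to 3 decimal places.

Total N = 2+15+3+4+36+10+23+57+1+89+6 = 246, so the proportions are 0.00813, 0.06098, 0.0122, 0.01626, 0.14634, 0.04065, 0.0935, 0.23171, 0.00407, 0.36179, 0.02439 (working shown to 5 dp, full precision carried).
Each pᵢ ln pᵢ term: 0.00813×(-4.81218)=-0.03912, 0.06098×(-2.79728)=-0.17057, 0.0122×(-4.40672)=-0.05374, 0.01626×(-4.11904)=-0.06698, 0.14634×(-1.92181)=-0.28124, 0.04065×(-3.20275)=-0.13019, 0.0935×(-2.36984)=-0.22157, 0.23171×(-1.46228)=-0.33882, 0.00407×(-5.50533)=-0.02238, 0.36179×(-1.01670)=-0.36783, 0.02439×(-3.71357)=-0.09057.
Sum = -1.78301, so H' = 1.783.

1.783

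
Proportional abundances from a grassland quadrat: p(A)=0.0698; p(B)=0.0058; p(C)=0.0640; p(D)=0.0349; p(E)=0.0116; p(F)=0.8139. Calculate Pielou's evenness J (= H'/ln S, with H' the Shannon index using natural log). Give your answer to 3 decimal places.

0.406

H' = −Σ pᵢ ln pᵢ = −((-0.18582) + (-0.02987) + (-0.17593) + (-0.11710) + (-0.05170) + (-0.16760)) = 0.72801 (working shown to 5 dp, full precision carried).
With S = 6 species, ln S = 1.79176, so J = 0.72801/1.79176 = 0.40631, i.e. 0.406 to 3 decimal places.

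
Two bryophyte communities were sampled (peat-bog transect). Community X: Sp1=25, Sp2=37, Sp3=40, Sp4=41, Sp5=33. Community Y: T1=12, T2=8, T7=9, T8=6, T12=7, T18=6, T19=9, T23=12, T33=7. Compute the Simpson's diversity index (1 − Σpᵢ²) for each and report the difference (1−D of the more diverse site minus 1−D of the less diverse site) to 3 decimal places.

Community X: N=176, proportions 0.14205, 0.21023, 0.22727, 0.23295, 0.1875, giving 1−D = 0.79455 (working shown to 5 dp, full precision carried).
Community Y: N=76, proportions 0.15789, 0.10526, 0.11842, 0.07895, 0.09211, 0.07895, 0.11842, 0.15789, 0.09211, giving 1−D = 0.88158.
Difference = |0.79455 − 0.88158| = 0.08703, i.e. 0.087 to 3 decimal places.

0.087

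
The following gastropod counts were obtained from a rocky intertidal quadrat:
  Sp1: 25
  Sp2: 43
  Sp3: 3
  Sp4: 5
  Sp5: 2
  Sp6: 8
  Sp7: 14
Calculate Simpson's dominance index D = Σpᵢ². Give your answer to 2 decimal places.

0.28

Total N = 25+43+3+5+2+8+14 = 100, so the proportions are 0.25, 0.43, 0.03, 0.05, 0.02, 0.08, 0.14 (working shown to 4 dp, full precision carried).
D = 0.25² + 0.43² + 0.03² + 0.05² + 0.02² + 0.08² + 0.14² = 0.0625 + 0.1849 + 0.0009 + 0.0025 + 0.0004 + 0.0064 + 0.0196 = 0.2772.
To 2 decimal places, D = 0.28.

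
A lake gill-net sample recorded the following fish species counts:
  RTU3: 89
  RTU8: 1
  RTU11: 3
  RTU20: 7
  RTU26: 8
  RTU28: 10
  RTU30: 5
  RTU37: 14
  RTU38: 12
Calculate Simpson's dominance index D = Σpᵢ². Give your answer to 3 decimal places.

Total N = 89+1+3+7+8+10+5+14+12 = 149, so the proportions are 0.59732, 0.00671, 0.02013, 0.04698, 0.05369, 0.06711, 0.03356, 0.09396, 0.08054 (working shown to 5 dp, full precision carried).
D = 0.59732² + 0.00671² + 0.02013² + 0.04698² + 0.05369² + 0.06711² + 0.03356² + 0.09396² + 0.08054² = 0.35679 + 0.00005 + 0.00041 + 0.00221 + 0.00288 + 0.00450 + 0.00113 + 0.00883 + 0.00649 = 0.38327.
To 3 decimal places, D = 0.383.

0.383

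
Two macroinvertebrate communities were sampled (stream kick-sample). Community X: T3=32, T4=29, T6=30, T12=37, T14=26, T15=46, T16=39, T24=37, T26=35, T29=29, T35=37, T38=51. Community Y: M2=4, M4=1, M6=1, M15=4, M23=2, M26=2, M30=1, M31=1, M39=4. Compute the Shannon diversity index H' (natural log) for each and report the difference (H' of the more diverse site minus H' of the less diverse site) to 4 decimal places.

Community X: N=428, proportions 0.074766, 0.067757, 0.070093, 0.086449, 0.060748, 0.107477, 0.091121, 0.086449, 0.081776, 0.067757, 0.086449, 0.119159, giving H' = 2.466315 (working shown to 6 dp, full precision carried).
Community Y: N=20, proportions 0.2, 0.05, 0.05, 0.2, 0.1, 0.1, 0.05, 0.05, 0.2, giving H' = 2.025326.
Difference = |2.466315 − 2.025326| = 0.440989, i.e. 0.4410 to 4 decimal places.

0.4410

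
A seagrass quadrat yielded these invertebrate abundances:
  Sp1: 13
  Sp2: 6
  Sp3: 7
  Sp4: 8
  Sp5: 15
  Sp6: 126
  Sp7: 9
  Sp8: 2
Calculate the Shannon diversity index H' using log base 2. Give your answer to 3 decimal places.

1.757

Total N = 13+6+7+8+15+126+9+2 = 186, so the proportions are 0.06989, 0.03226, 0.03763, 0.04301, 0.08065, 0.67742, 0.04839, 0.01075 (working shown to 5 dp, full precision carried).
Each pᵢ log₂ pᵢ term: 0.06989×(-3.83872)=-0.26830, 0.03226×(-4.95420)=-0.15981, 0.03763×(-4.73180)=-0.17808, 0.04301×(-4.53916)=-0.19523, 0.08065×(-3.63227)=-0.29292, 0.67742×(-0.56188)=-0.38063, 0.04839×(-4.36923)=-0.21141, 0.01075×(-6.53916)=-0.07031.
Sum = -1.75670, so H' = 1.757.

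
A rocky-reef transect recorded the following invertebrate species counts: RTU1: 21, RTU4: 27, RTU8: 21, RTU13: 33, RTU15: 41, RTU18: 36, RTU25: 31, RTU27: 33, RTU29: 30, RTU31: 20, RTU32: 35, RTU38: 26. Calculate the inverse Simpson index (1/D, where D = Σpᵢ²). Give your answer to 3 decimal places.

Total N = 21+27+21+33+41+36+31+33+30+20+35+26 = 354, so the proportions are 0.05932203, 0.07627119, 0.05932203, 0.09322034, 0.11581921, 0.10169492, 0.08757062, 0.09322034, 0.08474576, 0.05649718, 0.09887006, 0.07344633 (working shown to 8 dp, full precision carried).
D = 0.05932203² + 0.07627119² + 0.05932203² + 0.09322034² + 0.11581921² + 0.10169492² + 0.08757062² + 0.09322034² + 0.08474576² + 0.05649718² + 0.09887006² + 0.07344633² = 0.00351910 + 0.00581729 + 0.00351910 + 0.00869003 + 0.01341409 + 0.01034186 + 0.00766861 + 0.00869003 + 0.00718184 + 0.00319193 + 0.00977529 + 0.00539436 = 0.08720355.
So 1/D = 11.46742, i.e. 11.467 to 3 decimal places.

11.467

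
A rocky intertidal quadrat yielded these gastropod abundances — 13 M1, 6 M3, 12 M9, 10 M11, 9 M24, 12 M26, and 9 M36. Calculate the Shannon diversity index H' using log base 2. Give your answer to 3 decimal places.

Total N = 13+6+12+10+9+12+9 = 71, so the proportions are 0.1831, 0.08451, 0.16901, 0.14085, 0.12676, 0.16901, 0.12676 (working shown to 5 dp, full precision carried).
Each pᵢ log₂ pᵢ term: 0.1831×(-2.44931)=-0.44846, 0.08451×(-3.56478)=-0.30125, 0.16901×(-2.56478)=-0.43348, 0.14085×(-2.82782)=-0.39828, 0.12676×(-2.97982)=-0.37772, 0.16901×(-2.56478)=-0.43348, 0.12676×(-2.97982)=-0.37772.
Sum = -2.77042, so H' = 2.770.

2.770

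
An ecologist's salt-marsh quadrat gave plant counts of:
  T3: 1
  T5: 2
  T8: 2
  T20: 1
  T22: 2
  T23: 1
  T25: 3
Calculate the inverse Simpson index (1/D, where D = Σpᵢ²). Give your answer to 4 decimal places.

Total N = 1+2+2+1+2+1+3 = 12, so the proportions are 0.08333333, 0.16666667, 0.16666667, 0.08333333, 0.16666667, 0.08333333, 0.25 (working shown to 8 dp, full precision carried).
D = 0.08333333² + 0.16666667² + 0.16666667² + 0.08333333² + 0.16666667² + 0.08333333² + 0.25² = 0.00694444 + 0.02777778 + 0.02777778 + 0.00694444 + 0.02777778 + 0.00694444 + 0.06250000 = 0.16666667.
So 1/D = 6.000000, i.e. 6.0000 to 4 decimal places.

6.0000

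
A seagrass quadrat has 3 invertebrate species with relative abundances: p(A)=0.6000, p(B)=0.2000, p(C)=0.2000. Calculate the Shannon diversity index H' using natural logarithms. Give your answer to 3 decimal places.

Each pᵢ ln pᵢ term (working shown to 5 dp, full precision carried): 0.6×(-0.51083)=-0.30650, 0.2×(-1.60944)=-0.32189, 0.2×(-1.60944)=-0.32189.
Sum = -0.95027, so H' = 0.950.

0.950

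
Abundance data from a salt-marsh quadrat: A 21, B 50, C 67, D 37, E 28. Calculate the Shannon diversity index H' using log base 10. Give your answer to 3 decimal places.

Total N = 21+50+67+37+28 = 203, so the proportions are 0.10345, 0.24631, 0.33005, 0.18227, 0.13793 (working shown to 5 dp, full precision carried).
Each pᵢ log₁₀ pᵢ term: 0.10345×(-0.98528)=-0.10193, 0.24631×(-0.60853)=-0.14988, 0.33005×(-0.48142)=-0.15889, 0.18227×(-0.73929)=-0.13475, 0.13793×(-0.86034)=-0.11867.
Sum = -0.66412, so H' = 0.664.

0.664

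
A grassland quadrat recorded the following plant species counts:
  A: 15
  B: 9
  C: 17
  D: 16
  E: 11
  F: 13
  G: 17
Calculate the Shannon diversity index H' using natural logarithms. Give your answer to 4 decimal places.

1.9237

Total N = 15+9+17+16+11+13+17 = 98, so the proportions are 0.153061, 0.091837, 0.173469, 0.163265, 0.112245, 0.132653, 0.173469 (working shown to 6 dp, full precision carried).
Each pᵢ ln pᵢ term: 0.153061×(-1.876917)=-0.287283, 0.091837×(-2.387743)=-0.219283, 0.173469×(-1.751754)=-0.303876, 0.163265×(-1.812379)=-0.295899, 0.112245×(-2.187072)=-0.245488, 0.132653×(-2.020018)=-0.267962, 0.173469×(-1.751754)=-0.303876.
Sum = -1.923665, so H' = 1.9237.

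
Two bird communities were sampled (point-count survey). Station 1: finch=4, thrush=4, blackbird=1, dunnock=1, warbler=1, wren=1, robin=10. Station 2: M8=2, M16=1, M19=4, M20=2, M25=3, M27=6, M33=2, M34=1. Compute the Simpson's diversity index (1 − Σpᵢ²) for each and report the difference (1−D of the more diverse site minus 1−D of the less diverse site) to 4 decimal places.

Station 1: N=22, proportions 0.181818, 0.181818, 0.045455, 0.045455, 0.045455, 0.045455, 0.454545, giving 1−D = 0.719008 (working shown to 6 dp, full precision carried).
Station 2: N=21, proportions 0.095238, 0.047619, 0.190476, 0.095238, 0.142857, 0.285714, 0.095238, 0.047619, giving 1−D = 0.829932.
Difference = |0.719008 − 0.829932| = 0.110924, i.e. 0.1109 to 4 decimal places.

0.1109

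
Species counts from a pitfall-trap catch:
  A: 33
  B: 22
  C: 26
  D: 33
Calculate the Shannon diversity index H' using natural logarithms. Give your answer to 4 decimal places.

1.3723

Total N = 33+22+26+33 = 114, so the proportions are 0.289474, 0.192982, 0.22807, 0.289474 (working shown to 6 dp, full precision carried).
Each pᵢ ln pᵢ term: 0.289474×(-1.239691)=-0.358858, 0.192982×(-1.645156)=-0.317486, 0.22807×(-1.478102)=-0.337111, 0.289474×(-1.239691)=-0.358858.
Sum = -1.372313, so H' = 1.3723.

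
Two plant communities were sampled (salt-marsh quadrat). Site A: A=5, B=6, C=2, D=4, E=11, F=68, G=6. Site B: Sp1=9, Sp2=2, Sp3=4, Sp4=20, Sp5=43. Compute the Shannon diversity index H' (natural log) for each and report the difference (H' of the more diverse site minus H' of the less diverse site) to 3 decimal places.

0.023

Site A: N=102, proportions 0.04902, 0.05882, 0.01961, 0.03922, 0.10784, 0.66667, 0.05882, giving H' = 1.19573 (working shown to 5 dp, full precision carried).
Site B: N=78, proportions 0.11538, 0.02564, 0.05128, 0.25641, 0.55128, giving H' = 1.17270.
Difference = |1.19573 − 1.17270| = 0.02303, i.e. 0.023 to 3 decimal places.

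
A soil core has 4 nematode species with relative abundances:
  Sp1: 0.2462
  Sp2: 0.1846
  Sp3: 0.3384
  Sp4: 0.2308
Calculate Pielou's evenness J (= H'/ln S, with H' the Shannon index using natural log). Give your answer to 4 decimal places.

H' = −Σ pᵢ ln pᵢ = −((-0.345077) + (-0.311894) + (-0.366665) + (-0.338400)) = 1.362035 (working shown to 6 dp, full precision carried).
With S = 4 species, ln S = 1.386294, so J = 1.362035/1.386294 = 0.982501, i.e. 0.9825 to 4 decimal places.

0.9825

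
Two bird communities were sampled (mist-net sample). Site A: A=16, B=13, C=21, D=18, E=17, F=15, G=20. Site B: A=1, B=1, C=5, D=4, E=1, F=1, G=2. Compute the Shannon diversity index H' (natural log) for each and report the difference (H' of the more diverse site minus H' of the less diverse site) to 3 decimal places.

0.225

Site A: N=120, proportions 0.13333, 0.10833, 0.175, 0.15, 0.14167, 0.125, 0.16667, giving H' = 1.93443 (working shown to 5 dp, full precision carried).
Site B: N=15, proportions 0.06667, 0.06667, 0.33333, 0.26667, 0.06667, 0.06667, 0.13333, giving H' = 1.70947.
Difference = |1.93443 − 1.70947| = 0.22496, i.e. 0.225 to 3 decimal places.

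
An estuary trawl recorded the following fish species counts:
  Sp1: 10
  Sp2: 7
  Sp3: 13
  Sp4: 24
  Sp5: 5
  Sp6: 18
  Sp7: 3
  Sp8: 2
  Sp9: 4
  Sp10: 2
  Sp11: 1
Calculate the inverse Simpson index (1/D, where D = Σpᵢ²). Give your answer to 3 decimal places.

6.203

Total N = 10+7+13+24+5+18+3+2+4+2+1 = 89, so the proportions are 0.1123596, 0.0786517, 0.1460674, 0.2696629, 0.0561798, 0.2022472, 0.0337079, 0.0224719, 0.0449438, 0.0224719, 0.011236 (working shown to 7 dp, full precision carried).
D = 0.1123596² + 0.0786517² + 0.1460674² + 0.2696629² + 0.0561798² + 0.2022472² + 0.0337079² + 0.0224719² + 0.0449438² + 0.0224719² + 0.011236² = 0.0126247 + 0.0061861 + 0.0213357 + 0.0727181 + 0.0031562 + 0.0409039 + 0.0011362 + 0.0005050 + 0.0020199 + 0.0005050 + 0.0001262 = 0.1612170.
So 1/D = 6.20282, i.e. 6.203 to 3 decimal places.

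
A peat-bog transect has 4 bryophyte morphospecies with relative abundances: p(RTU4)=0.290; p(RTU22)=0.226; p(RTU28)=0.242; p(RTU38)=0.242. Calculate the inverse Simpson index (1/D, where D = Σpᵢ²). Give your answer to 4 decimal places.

3.9635

D = 0.29² + 0.226² + 0.242² + 0.242² = 0.08410000 + 0.05107600 + 0.05856400 + 0.05856400 = 0.25230400 (working shown to 8 dp, full precision carried).
So 1/D = 3.963473, i.e. 3.9635 to 4 decimal places.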